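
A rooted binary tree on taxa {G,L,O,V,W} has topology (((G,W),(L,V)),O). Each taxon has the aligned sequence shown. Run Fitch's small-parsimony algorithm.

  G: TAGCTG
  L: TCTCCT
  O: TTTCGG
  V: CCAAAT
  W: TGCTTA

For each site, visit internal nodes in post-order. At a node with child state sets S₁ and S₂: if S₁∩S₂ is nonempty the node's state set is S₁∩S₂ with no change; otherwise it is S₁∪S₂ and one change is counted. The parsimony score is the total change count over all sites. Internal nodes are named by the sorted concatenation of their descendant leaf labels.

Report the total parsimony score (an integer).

14

[col 0] GW: children G:{T}, W:{T} ∩→ {T}; cost 0
[col 0] LV: children L:{T}, V:{C} ∪→ {C,T}; cost 1
[col 0] GLVW: children GW:{T}, LV:{C,T} ∩→ {T}; cost 0
[col 0] GLOVW: children GLVW:{T}, O:{T} ∩→ {T}; cost 0
[col 1] GW: children G:{A}, W:{G} ∪→ {A,G}; cost 1
[col 1] LV: children L:{C}, V:{C} ∩→ {C}; cost 0
[col 1] GLVW: children GW:{A,G}, LV:{C} ∪→ {A,C,G}; cost 1
[col 1] GLOVW: children GLVW:{A,C,G}, O:{T} ∪→ {A,C,G,T}; cost 1
[col 2] GW: children G:{G}, W:{C} ∪→ {C,G}; cost 1
[col 2] LV: children L:{T}, V:{A} ∪→ {A,T}; cost 1
[col 2] GLVW: children GW:{C,G}, LV:{A,T} ∪→ {A,C,G,T}; cost 1
[col 2] GLOVW: children GLVW:{A,C,G,T}, O:{T} ∩→ {T}; cost 0
[col 3] GW: children G:{C}, W:{T} ∪→ {C,T}; cost 1
[col 3] LV: children L:{C}, V:{A} ∪→ {A,C}; cost 1
[col 3] GLVW: children GW:{C,T}, LV:{A,C} ∩→ {C}; cost 0
[col 3] GLOVW: children GLVW:{C}, O:{C} ∩→ {C}; cost 0
[col 4] GW: children G:{T}, W:{T} ∩→ {T}; cost 0
[col 4] LV: children L:{C}, V:{A} ∪→ {A,C}; cost 1
[col 4] GLVW: children GW:{T}, LV:{A,C} ∪→ {A,C,T}; cost 1
[col 4] GLOVW: children GLVW:{A,C,T}, O:{G} ∪→ {A,C,G,T}; cost 1
[col 5] GW: children G:{G}, W:{A} ∪→ {A,G}; cost 1
[col 5] LV: children L:{T}, V:{T} ∩→ {T}; cost 0
[col 5] GLVW: children GW:{A,G}, LV:{T} ∪→ {A,G,T}; cost 1
[col 5] GLOVW: children GLVW:{A,G,T}, O:{G} ∩→ {G}; cost 0
per-site changes: [1, 3, 3, 2, 3, 2]; total = 14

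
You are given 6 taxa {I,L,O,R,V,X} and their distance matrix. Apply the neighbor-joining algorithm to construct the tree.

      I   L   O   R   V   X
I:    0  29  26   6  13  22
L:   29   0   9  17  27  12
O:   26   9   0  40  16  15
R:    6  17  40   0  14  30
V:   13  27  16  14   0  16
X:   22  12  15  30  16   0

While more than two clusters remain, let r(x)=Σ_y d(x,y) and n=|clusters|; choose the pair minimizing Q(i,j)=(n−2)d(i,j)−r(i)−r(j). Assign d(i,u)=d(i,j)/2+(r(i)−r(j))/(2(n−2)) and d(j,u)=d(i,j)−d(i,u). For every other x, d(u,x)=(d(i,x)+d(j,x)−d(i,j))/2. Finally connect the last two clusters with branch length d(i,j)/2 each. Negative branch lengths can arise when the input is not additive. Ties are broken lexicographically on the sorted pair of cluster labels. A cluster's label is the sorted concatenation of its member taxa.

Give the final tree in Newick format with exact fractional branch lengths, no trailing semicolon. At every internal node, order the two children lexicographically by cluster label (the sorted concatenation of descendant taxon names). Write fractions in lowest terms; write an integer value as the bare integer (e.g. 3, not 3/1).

1. join I+R (d=6, Q=-179) ⇒ IR; edges |I|=13/8, |R|=35/8
  updated: d(IR,L)=20, d(IR,O)=30, d(IR,V)=21/2, d(IR,X)=23
2. join IR+V (d=21/2, Q=-243/2) ⇒ IRV; edges |IR|=91/12, |V|=35/12
  updated: d(IRV,L)=73/4, d(IRV,O)=71/4, d(IRV,X)=57/4
3. join IRV+X (d=57/4, Q=-63) ⇒ IRVX; edges |IRV|=75/8, |X|=39/8
  updated: d(IRVX,L)=8, d(IRVX,O)=37/4
4. join IRVX+L (d=8, Q=-105/4) ⇒ ILRVX; edges |IRVX|=33/8, |L|=31/8
  updated: d(ILRVX,O)=41/8
5. join ILRVX+O (d=41/8) ⇒ ILORVX; edges |ILRVX|=41/16, |O|=41/16
final tree: (((((I:13/8,R:35/8):91/12,V:35/12):75/8,X:39/8):33/8,L:31/8):41/16,O:41/16)
total length: 351/8

(((((I:13/8,R:35/8):91/12,V:35/12):75/8,X:39/8):33/8,L:31/8):41/16,O:41/16)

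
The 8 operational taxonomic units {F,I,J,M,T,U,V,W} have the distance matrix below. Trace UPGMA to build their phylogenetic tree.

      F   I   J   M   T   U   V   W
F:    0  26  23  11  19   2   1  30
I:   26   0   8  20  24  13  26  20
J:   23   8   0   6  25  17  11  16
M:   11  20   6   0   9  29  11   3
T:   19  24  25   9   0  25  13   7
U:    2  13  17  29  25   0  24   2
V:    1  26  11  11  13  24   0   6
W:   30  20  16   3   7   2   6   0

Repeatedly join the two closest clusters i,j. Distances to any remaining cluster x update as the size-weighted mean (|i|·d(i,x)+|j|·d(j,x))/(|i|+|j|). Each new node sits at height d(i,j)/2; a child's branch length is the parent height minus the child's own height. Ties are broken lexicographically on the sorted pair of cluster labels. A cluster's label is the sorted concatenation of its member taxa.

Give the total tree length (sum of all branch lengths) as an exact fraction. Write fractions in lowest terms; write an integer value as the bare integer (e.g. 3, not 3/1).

15851/336

step 1: merge (F,V) at d=1; branch lengths F→1/2, V→1/2; new cluster FV
  updated: d(FV,I)=26, d(FV,J)=17, d(FV,M)=11, d(FV,T)=16, d(FV,U)=13, d(FV,W)=18
step 2: merge (U,W) at d=2; branch lengths U→1, W→1; new cluster UW
  updated: d(FV,UW)=31/2, d(I,UW)=33/2, d(J,UW)=33/2, d(M,UW)=16, d(T,UW)=16
step 3: merge (J,M) at d=6; branch lengths J→3, M→3; new cluster JM
  updated: d(FV,JM)=14, d(I,JM)=14, d(JM,T)=17, d(JM,UW)=65/4
step 4: merge (FV,JM) at d=14; branch lengths FV→13/2, JM→4; new cluster FJMV
  updated: d(FJMV,I)=20, d(FJMV,T)=33/2, d(FJMV,UW)=127/8
step 5: merge (FJMV,UW) at d=127/8; branch lengths FJMV→15/16, UW→111/16; new cluster FJMUVW
  updated: d(FJMUVW,I)=113/6, d(FJMUVW,T)=49/3
step 6: merge (FJMUVW,T) at d=49/3; branch lengths FJMUVW→11/48, T→49/6; new cluster FJMTUVW
  updated: d(FJMTUVW,I)=137/7
step 7: merge (FJMTUVW,I) at d=137/7; branch lengths FJMTUVW→34/21, I→137/14; new cluster FIJMTUVW
final tree: (((((F:1/2,V:1/2):13/2,(J:3,M:3):4):15/16,(U:1,W:1):111/16):11/48,T:49/6):34/21,I:137/14)
total length: 15851/336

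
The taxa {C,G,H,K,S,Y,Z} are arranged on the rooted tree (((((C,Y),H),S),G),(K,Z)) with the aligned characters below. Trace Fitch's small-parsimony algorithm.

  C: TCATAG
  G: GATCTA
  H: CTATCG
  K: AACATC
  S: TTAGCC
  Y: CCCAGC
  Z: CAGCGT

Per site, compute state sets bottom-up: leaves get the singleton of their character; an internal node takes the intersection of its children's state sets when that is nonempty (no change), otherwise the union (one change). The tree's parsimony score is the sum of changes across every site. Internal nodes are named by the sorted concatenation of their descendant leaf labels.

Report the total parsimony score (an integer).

site 0, node CY: C={T} ∪ Y={C} → {C,T} (+1)
site 0, node CHY: CY={C,T} ∩ H={C} → {C} (+0)
site 0, node CHSY: CHY={C} ∪ S={T} → {C,T} (+1)
site 0, node CGHSY: CHSY={C,T} ∪ G={G} → {C,G,T} (+1)
site 0, node KZ: K={A} ∪ Z={C} → {A,C} (+1)
site 0, node CGHKSYZ: CGHSY={C,G,T} ∩ KZ={A,C} → {C} (+0)
site 1, node CY: C={C} ∩ Y={C} → {C} (+0)
site 1, node CHY: CY={C} ∪ H={T} → {C,T} (+1)
site 1, node CHSY: CHY={C,T} ∩ S={T} → {T} (+0)
site 1, node CGHSY: CHSY={T} ∪ G={A} → {A,T} (+1)
site 1, node KZ: K={A} ∩ Z={A} → {A} (+0)
site 1, node CGHKSYZ: CGHSY={A,T} ∩ KZ={A} → {A} (+0)
site 2, node CY: C={A} ∪ Y={C} → {A,C} (+1)
site 2, node CHY: CY={A,C} ∩ H={A} → {A} (+0)
site 2, node CHSY: CHY={A} ∩ S={A} → {A} (+0)
site 2, node CGHSY: CHSY={A} ∪ G={T} → {A,T} (+1)
site 2, node KZ: K={C} ∪ Z={G} → {C,G} (+1)
site 2, node CGHKSYZ: CGHSY={A,T} ∪ KZ={C,G} → {A,C,G,T} (+1)
site 3, node CY: C={T} ∪ Y={A} → {A,T} (+1)
site 3, node CHY: CY={A,T} ∩ H={T} → {T} (+0)
site 3, node CHSY: CHY={T} ∪ S={G} → {G,T} (+1)
site 3, node CGHSY: CHSY={G,T} ∪ G={C} → {C,G,T} (+1)
site 3, node KZ: K={A} ∪ Z={C} → {A,C} (+1)
site 3, node CGHKSYZ: CGHSY={C,G,T} ∩ KZ={A,C} → {C} (+0)
site 4, node CY: C={A} ∪ Y={G} → {A,G} (+1)
site 4, node CHY: CY={A,G} ∪ H={C} → {A,C,G} (+1)
site 4, node CHSY: CHY={A,C,G} ∩ S={C} → {C} (+0)
site 4, node CGHSY: CHSY={C} ∪ G={T} → {C,T} (+1)
site 4, node KZ: K={T} ∪ Z={G} → {G,T} (+1)
site 4, node CGHKSYZ: CGHSY={C,T} ∩ KZ={G,T} → {T} (+0)
site 5, node CY: C={G} ∪ Y={C} → {C,G} (+1)
site 5, node CHY: CY={C,G} ∩ H={G} → {G} (+0)
site 5, node CHSY: CHY={G} ∪ S={C} → {C,G} (+1)
site 5, node CGHSY: CHSY={C,G} ∪ G={A} → {A,C,G} (+1)
site 5, node KZ: K={C} ∪ Z={T} → {C,T} (+1)
site 5, node CGHKSYZ: CGHSY={A,C,G} ∩ KZ={C,T} → {C} (+0)
per-site changes: [4, 2, 4, 4, 4, 4]; total = 22

22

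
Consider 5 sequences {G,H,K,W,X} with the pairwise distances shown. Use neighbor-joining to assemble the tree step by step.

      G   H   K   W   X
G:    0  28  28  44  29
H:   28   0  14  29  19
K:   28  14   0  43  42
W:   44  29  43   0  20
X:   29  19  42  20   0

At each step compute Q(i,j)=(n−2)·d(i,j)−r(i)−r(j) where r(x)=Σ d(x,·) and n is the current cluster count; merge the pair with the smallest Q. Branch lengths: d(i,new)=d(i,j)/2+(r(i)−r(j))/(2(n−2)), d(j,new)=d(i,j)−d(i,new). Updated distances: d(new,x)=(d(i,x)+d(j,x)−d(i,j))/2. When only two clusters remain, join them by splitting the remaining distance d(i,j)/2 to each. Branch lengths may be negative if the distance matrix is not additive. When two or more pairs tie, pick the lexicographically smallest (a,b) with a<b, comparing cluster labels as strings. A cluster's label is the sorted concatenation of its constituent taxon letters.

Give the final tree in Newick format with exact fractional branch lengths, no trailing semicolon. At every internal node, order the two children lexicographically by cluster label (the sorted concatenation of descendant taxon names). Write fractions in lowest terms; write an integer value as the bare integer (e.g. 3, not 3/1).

(((G:125/8,(W:43/3,X:17/3):87/8):43/8,H:19/8):93/16,K:93/16)

step 1: merge (W,X) at d=20, Q=-186; branch lengths W→43/3, X→17/3; new cluster WX
  updated: d(G,WX)=53/2, d(H,WX)=14, d(K,WX)=65/2
step 2: merge (G,WX) at d=53/2, Q=-205/2; branch lengths G→125/8, WX→87/8; new cluster GWX
  updated: d(GWX,H)=31/4, d(GWX,K)=17
step 3: merge (GWX,H) at d=31/4, Q=-155/4; branch lengths GWX→43/8, H→19/8; new cluster GHWX
  updated: d(GHWX,K)=93/8
step 4: merge (GHWX,K) at d=93/8; branch lengths GHWX→93/16, K→93/16; new cluster GHKWX
final tree: (((G:125/8,(W:43/3,X:17/3):87/8):43/8,H:19/8):93/16,K:93/16)
total length: 527/8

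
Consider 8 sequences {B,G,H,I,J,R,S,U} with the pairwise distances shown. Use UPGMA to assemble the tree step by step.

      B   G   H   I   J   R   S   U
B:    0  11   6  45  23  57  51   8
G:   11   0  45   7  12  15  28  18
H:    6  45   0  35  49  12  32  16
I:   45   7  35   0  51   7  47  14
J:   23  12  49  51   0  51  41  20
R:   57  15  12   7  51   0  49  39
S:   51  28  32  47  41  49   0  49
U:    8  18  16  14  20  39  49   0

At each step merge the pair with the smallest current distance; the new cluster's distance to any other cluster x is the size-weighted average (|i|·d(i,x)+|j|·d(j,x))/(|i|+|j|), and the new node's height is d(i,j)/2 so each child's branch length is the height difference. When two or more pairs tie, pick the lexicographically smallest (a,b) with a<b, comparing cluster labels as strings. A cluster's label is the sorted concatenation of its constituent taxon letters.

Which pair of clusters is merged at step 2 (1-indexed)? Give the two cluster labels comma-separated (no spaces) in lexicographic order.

G,I

1. join B+H (d=6) ⇒ BH; edges |B|=3, |H|=3
  updated: d(BH,G)=28, d(BH,I)=40, d(BH,J)=36, d(BH,R)=69/2, d(BH,S)=83/2, d(BH,U)=12
2. join G+I (d=7) ⇒ GI; edges |G|=7/2, |I|=7/2
  updated: d(BH,GI)=34, d(GI,J)=63/2, d(GI,R)=11, d(GI,S)=75/2, d(GI,U)=16
3. join GI+R (d=11) ⇒ GIR; edges |GI|=2, |R|=11/2
  updated: d(BH,GIR)=205/6, d(GIR,J)=38, d(GIR,S)=124/3, d(GIR,U)=71/3
4. join BH+U (d=12) ⇒ BHU; edges |BH|=3, |U|=6
  updated: d(BHU,GIR)=92/3, d(BHU,J)=92/3, d(BHU,S)=44
5. join BHU+GIR (d=92/3) ⇒ BGHIRU; edges |BHU|=28/3, |GIR|=59/6
  updated: d(BGHIRU,J)=103/3, d(BGHIRU,S)=128/3
6. join BGHIRU+J (d=103/3) ⇒ BGHIJRU; edges |BGHIRU|=11/6, |J|=103/6
  updated: d(BGHIJRU,S)=297/7
7. join BGHIJRU+S (d=297/7) ⇒ BGHIJRSU; edges |BGHIJRU|=85/21, |S|=297/14
final tree: (((((B:3,H:3):3,U:6):28/3,((G:7/2,I:7/2):2,R:11/2):59/6):11/6,J:103/6):85/21,S:297/14)
total length: 1301/14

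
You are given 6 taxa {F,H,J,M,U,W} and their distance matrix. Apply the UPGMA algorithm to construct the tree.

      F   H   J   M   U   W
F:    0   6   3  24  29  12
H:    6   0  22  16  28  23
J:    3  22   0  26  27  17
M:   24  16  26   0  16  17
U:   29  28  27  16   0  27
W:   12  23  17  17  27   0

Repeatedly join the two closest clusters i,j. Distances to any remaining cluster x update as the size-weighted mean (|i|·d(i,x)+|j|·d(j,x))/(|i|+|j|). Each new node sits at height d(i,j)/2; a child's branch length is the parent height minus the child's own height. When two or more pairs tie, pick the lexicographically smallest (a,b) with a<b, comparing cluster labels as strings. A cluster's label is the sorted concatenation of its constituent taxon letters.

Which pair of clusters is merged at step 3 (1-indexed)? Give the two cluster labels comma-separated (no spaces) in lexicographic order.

step 1: merge (F,J) at d=3; branch lengths F→3/2, J→3/2; new cluster FJ
  updated: d(FJ,H)=14, d(FJ,M)=25, d(FJ,U)=28, d(FJ,W)=29/2
step 2: merge (FJ,H) at d=14; branch lengths FJ→11/2, H→7; new cluster FHJ
  updated: d(FHJ,M)=22, d(FHJ,U)=28, d(FHJ,W)=52/3
step 3: merge (M,U) at d=16; branch lengths M→8, U→8; new cluster MU
  updated: d(FHJ,MU)=25, d(MU,W)=22
step 4: merge (FHJ,W) at d=52/3; branch lengths FHJ→5/3, W→26/3; new cluster FHJW
  updated: d(FHJW,MU)=97/4
step 5: merge (FHJW,MU) at d=97/4; branch lengths FHJW→83/24, MU→33/8; new cluster FHJMUW
final tree: ((((F:3/2,J:3/2):11/2,H:7):5/3,W:26/3):83/24,(M:8,U:8):33/8)
total length: 593/12

M,U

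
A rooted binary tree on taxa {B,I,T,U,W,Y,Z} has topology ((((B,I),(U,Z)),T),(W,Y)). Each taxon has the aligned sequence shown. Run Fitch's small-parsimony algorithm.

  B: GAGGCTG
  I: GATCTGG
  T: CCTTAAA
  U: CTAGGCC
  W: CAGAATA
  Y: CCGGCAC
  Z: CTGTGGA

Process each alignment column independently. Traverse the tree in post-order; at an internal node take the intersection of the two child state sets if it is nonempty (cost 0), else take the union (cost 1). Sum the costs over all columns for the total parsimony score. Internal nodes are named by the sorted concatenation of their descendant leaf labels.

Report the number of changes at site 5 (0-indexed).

4

site 0, node BI: B={G} ∩ I={G} → {G} (+0)
site 0, node UZ: U={C} ∩ Z={C} → {C} (+0)
site 0, node BIUZ: BI={G} ∪ UZ={C} → {C,G} (+1)
site 0, node BITUZ: BIUZ={C,G} ∩ T={C} → {C} (+0)
site 0, node WY: W={C} ∩ Y={C} → {C} (+0)
site 0, node BITUWYZ: BITUZ={C} ∩ WY={C} → {C} (+0)
site 1, node BI: B={A} ∩ I={A} → {A} (+0)
site 1, node UZ: U={T} ∩ Z={T} → {T} (+0)
site 1, node BIUZ: BI={A} ∪ UZ={T} → {A,T} (+1)
site 1, node BITUZ: BIUZ={A,T} ∪ T={C} → {A,C,T} (+1)
site 1, node WY: W={A} ∪ Y={C} → {A,C} (+1)
site 1, node BITUWYZ: BITUZ={A,C,T} ∩ WY={A,C} → {A,C} (+0)
site 2, node BI: B={G} ∪ I={T} → {G,T} (+1)
site 2, node UZ: U={A} ∪ Z={G} → {A,G} (+1)
site 2, node BIUZ: BI={G,T} ∩ UZ={A,G} → {G} (+0)
site 2, node BITUZ: BIUZ={G} ∪ T={T} → {G,T} (+1)
site 2, node WY: W={G} ∩ Y={G} → {G} (+0)
site 2, node BITUWYZ: BITUZ={G,T} ∩ WY={G} → {G} (+0)
site 3, node BI: B={G} ∪ I={C} → {C,G} (+1)
site 3, node UZ: U={G} ∪ Z={T} → {G,T} (+1)
site 3, node BIUZ: BI={C,G} ∩ UZ={G,T} → {G} (+0)
site 3, node BITUZ: BIUZ={G} ∪ T={T} → {G,T} (+1)
site 3, node WY: W={A} ∪ Y={G} → {A,G} (+1)
site 3, node BITUWYZ: BITUZ={G,T} ∩ WY={A,G} → {G} (+0)
site 4, node BI: B={C} ∪ I={T} → {C,T} (+1)
site 4, node UZ: U={G} ∩ Z={G} → {G} (+0)
site 4, node BIUZ: BI={C,T} ∪ UZ={G} → {C,G,T} (+1)
site 4, node BITUZ: BIUZ={C,G,T} ∪ T={A} → {A,C,G,T} (+1)
site 4, node WY: W={A} ∪ Y={C} → {A,C} (+1)
site 4, node BITUWYZ: BITUZ={A,C,G,T} ∩ WY={A,C} → {A,C} (+0)
site 5, node BI: B={T} ∪ I={G} → {G,T} (+1)
site 5, node UZ: U={C} ∪ Z={G} → {C,G} (+1)
site 5, node BIUZ: BI={G,T} ∩ UZ={C,G} → {G} (+0)
site 5, node BITUZ: BIUZ={G} ∪ T={A} → {A,G} (+1)
site 5, node WY: W={T} ∪ Y={A} → {A,T} (+1)
site 5, node BITUWYZ: BITUZ={A,G} ∩ WY={A,T} → {A} (+0)
site 6, node BI: B={G} ∩ I={G} → {G} (+0)
site 6, node UZ: U={C} ∪ Z={A} → {A,C} (+1)
site 6, node BIUZ: BI={G} ∪ UZ={A,C} → {A,C,G} (+1)
site 6, node BITUZ: BIUZ={A,C,G} ∩ T={A} → {A} (+0)
site 6, node WY: W={A} ∪ Y={C} → {A,C} (+1)
site 6, node BITUWYZ: BITUZ={A} ∩ WY={A,C} → {A} (+0)
per-site changes: [1, 3, 3, 4, 4, 4, 3]; total = 22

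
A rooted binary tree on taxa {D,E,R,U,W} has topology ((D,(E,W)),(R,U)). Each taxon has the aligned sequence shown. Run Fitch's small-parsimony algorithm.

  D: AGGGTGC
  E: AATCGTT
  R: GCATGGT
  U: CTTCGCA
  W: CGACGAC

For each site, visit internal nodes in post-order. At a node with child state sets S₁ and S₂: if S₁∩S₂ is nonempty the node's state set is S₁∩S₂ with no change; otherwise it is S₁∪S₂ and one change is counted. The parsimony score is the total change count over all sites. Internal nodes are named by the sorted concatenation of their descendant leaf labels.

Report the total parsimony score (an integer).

site 0, node EW: E={A} ∪ W={C} → {A,C} (+1)
site 0, node DEW: D={A} ∩ EW={A,C} → {A} (+0)
site 0, node RU: R={G} ∪ U={C} → {C,G} (+1)
site 0, node DERUW: DEW={A} ∪ RU={C,G} → {A,C,G} (+1)
site 1, node EW: E={A} ∪ W={G} → {A,G} (+1)
site 1, node DEW: D={G} ∩ EW={A,G} → {G} (+0)
site 1, node RU: R={C} ∪ U={T} → {C,T} (+1)
site 1, node DERUW: DEW={G} ∪ RU={C,T} → {C,G,T} (+1)
site 2, node EW: E={T} ∪ W={A} → {A,T} (+1)
site 2, node DEW: D={G} ∪ EW={A,T} → {A,G,T} (+1)
site 2, node RU: R={A} ∪ U={T} → {A,T} (+1)
site 2, node DERUW: DEW={A,G,T} ∩ RU={A,T} → {A,T} (+0)
site 3, node EW: E={C} ∩ W={C} → {C} (+0)
site 3, node DEW: D={G} ∪ EW={C} → {C,G} (+1)
site 3, node RU: R={T} ∪ U={C} → {C,T} (+1)
site 3, node DERUW: DEW={C,G} ∩ RU={C,T} → {C} (+0)
site 4, node EW: E={G} ∩ W={G} → {G} (+0)
site 4, node DEW: D={T} ∪ EW={G} → {G,T} (+1)
site 4, node RU: R={G} ∩ U={G} → {G} (+0)
site 4, node DERUW: DEW={G,T} ∩ RU={G} → {G} (+0)
site 5, node EW: E={T} ∪ W={A} → {A,T} (+1)
site 5, node DEW: D={G} ∪ EW={A,T} → {A,G,T} (+1)
site 5, node RU: R={G} ∪ U={C} → {C,G} (+1)
site 5, node DERUW: DEW={A,G,T} ∩ RU={C,G} → {G} (+0)
site 6, node EW: E={T} ∪ W={C} → {C,T} (+1)
site 6, node DEW: D={C} ∩ EW={C,T} → {C} (+0)
site 6, node RU: R={T} ∪ U={A} → {A,T} (+1)
site 6, node DERUW: DEW={C} ∪ RU={A,T} → {A,C,T} (+1)
per-site changes: [3, 3, 3, 2, 1, 3, 3]; total = 18

18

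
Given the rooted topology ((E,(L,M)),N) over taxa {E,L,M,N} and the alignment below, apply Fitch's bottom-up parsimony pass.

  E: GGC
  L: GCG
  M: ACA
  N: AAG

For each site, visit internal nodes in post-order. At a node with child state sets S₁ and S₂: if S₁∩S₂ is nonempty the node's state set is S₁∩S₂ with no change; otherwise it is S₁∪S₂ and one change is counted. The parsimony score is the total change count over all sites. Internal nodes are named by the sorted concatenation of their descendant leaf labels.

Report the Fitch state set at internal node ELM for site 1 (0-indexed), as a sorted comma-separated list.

C,G

LM@0: {G} ∪ {A} = {A,G} (union, +1)
ELM@0: {G} ∩ {A,G} = {G} (intersection, +0)
ELMN@0: {G} ∪ {A} = {A,G} (union, +1)
LM@1: {C} ∩ {C} = {C} (intersection, +0)
ELM@1: {G} ∪ {C} = {C,G} (union, +1)
ELMN@1: {C,G} ∪ {A} = {A,C,G} (union, +1)
LM@2: {G} ∪ {A} = {A,G} (union, +1)
ELM@2: {C} ∪ {A,G} = {A,C,G} (union, +1)
ELMN@2: {A,C,G} ∩ {G} = {G} (intersection, +0)
per-site changes: [2, 2, 2]; total = 6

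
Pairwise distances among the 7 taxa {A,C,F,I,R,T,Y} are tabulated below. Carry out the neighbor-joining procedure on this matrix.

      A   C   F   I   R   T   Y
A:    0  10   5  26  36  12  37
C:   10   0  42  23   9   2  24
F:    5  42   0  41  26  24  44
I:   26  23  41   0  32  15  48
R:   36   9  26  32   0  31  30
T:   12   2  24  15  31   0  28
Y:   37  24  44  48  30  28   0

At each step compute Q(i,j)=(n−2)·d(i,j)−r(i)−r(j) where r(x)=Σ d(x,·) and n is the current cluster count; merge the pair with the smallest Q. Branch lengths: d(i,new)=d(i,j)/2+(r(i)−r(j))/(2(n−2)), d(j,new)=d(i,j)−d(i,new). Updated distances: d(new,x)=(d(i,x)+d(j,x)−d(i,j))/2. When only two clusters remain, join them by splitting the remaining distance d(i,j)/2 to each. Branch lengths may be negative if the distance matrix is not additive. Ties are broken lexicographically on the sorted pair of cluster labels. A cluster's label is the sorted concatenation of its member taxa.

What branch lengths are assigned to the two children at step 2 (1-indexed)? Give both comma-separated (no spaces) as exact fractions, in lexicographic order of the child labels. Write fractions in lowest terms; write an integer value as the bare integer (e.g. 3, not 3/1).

iteration 1: select A,F (d=5, Q=-283); attach at lengths (-31/10, 81/10); label the merged cluster AF
  updated: d(AF,C)=47/2, d(AF,I)=31, d(AF,R)=57/2, d(AF,T)=31/2, d(AF,Y)=38
iteration 2: select I,T (d=15, Q=-361/2); attach at lengths (235/16, 5/16); label the merged cluster IT
  updated: d(AF,IT)=63/4, d(C,IT)=5, d(IT,R)=24, d(IT,Y)=61/2
iteration 3: select AF,IT (d=63/4, Q=-535/4); attach at lengths (311/24, 67/24); label the merged cluster AFIT
  updated: d(AFIT,C)=51/8, d(AFIT,R)=147/8, d(AFIT,Y)=211/8
iteration 4: select AFIT,Y (d=211/8, Q=-315/4); attach at lengths (47/8, 41/2); label the merged cluster AFITY
  updated: d(AFITY,C)=2, d(AFITY,R)=11
iteration 5: select AFITY,C (d=2, Q=-22); attach at lengths (2, 0); label the merged cluster ACFITY
  updated: d(ACFITY,R)=9
iteration 6: select ACFITY,R (d=9); attach at lengths (9/2, 9/2); label the merged cluster ACFIRTY
final tree: (((((A:-31/10,F:81/10):311/24,(I:235/16,T:5/16):67/24):47/8,Y:41/2):2,C:0):9/2,R:9/2)
total length: 585/8

235/16,5/16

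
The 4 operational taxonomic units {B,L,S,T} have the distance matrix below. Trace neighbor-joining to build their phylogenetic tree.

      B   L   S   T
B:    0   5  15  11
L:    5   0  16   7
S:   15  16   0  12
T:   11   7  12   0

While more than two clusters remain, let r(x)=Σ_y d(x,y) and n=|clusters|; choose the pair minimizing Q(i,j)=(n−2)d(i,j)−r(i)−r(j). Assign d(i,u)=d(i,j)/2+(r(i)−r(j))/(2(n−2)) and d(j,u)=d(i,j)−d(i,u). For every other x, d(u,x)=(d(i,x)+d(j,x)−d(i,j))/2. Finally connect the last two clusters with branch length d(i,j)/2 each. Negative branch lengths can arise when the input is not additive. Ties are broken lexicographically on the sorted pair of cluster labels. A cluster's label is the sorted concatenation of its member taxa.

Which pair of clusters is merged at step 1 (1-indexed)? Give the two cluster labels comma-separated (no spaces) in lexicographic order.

1. join B+L (d=5, Q=-49) ⇒ BL; edges |B|=13/4, |L|=7/4
  updated: d(BL,S)=13, d(BL,T)=13/2
2. join BL+S (d=13, Q=-63/2) ⇒ BLS; edges |BL|=15/4, |S|=37/4
  updated: d(BLS,T)=11/4
3. join BLS+T (d=11/4) ⇒ BLST; edges |BLS|=11/8, |T|=11/8
final tree: (((B:13/4,L:7/4):15/4,S:37/4):11/8,T:11/8)
total length: 83/4

B,L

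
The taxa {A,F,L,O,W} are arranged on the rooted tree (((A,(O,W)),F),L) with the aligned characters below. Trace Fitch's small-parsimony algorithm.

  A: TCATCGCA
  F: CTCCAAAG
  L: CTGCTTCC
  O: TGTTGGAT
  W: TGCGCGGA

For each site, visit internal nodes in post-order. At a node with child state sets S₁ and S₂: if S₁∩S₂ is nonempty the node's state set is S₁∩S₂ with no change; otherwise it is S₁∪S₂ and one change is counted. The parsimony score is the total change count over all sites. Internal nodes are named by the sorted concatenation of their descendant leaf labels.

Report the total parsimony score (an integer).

site 0, node OW: O={T} ∩ W={T} → {T} (+0)
site 0, node AOW: A={T} ∩ OW={T} → {T} (+0)
site 0, node AFOW: AOW={T} ∪ F={C} → {C,T} (+1)
site 0, node AFLOW: AFOW={C,T} ∩ L={C} → {C} (+0)
site 1, node OW: O={G} ∩ W={G} → {G} (+0)
site 1, node AOW: A={C} ∪ OW={G} → {C,G} (+1)
site 1, node AFOW: AOW={C,G} ∪ F={T} → {C,G,T} (+1)
site 1, node AFLOW: AFOW={C,G,T} ∩ L={T} → {T} (+0)
site 2, node OW: O={T} ∪ W={C} → {C,T} (+1)
site 2, node AOW: A={A} ∪ OW={C,T} → {A,C,T} (+1)
site 2, node AFOW: AOW={A,C,T} ∩ F={C} → {C} (+0)
site 2, node AFLOW: AFOW={C} ∪ L={G} → {C,G} (+1)
site 3, node OW: O={T} ∪ W={G} → {G,T} (+1)
site 3, node AOW: A={T} ∩ OW={G,T} → {T} (+0)
site 3, node AFOW: AOW={T} ∪ F={C} → {C,T} (+1)
site 3, node AFLOW: AFOW={C,T} ∩ L={C} → {C} (+0)
site 4, node OW: O={G} ∪ W={C} → {C,G} (+1)
site 4, node AOW: A={C} ∩ OW={C,G} → {C} (+0)
site 4, node AFOW: AOW={C} ∪ F={A} → {A,C} (+1)
site 4, node AFLOW: AFOW={A,C} ∪ L={T} → {A,C,T} (+1)
site 5, node OW: O={G} ∩ W={G} → {G} (+0)
site 5, node AOW: A={G} ∩ OW={G} → {G} (+0)
site 5, node AFOW: AOW={G} ∪ F={A} → {A,G} (+1)
site 5, node AFLOW: AFOW={A,G} ∪ L={T} → {A,G,T} (+1)
site 6, node OW: O={A} ∪ W={G} → {A,G} (+1)
site 6, node AOW: A={C} ∪ OW={A,G} → {A,C,G} (+1)
site 6, node AFOW: AOW={A,C,G} ∩ F={A} → {A} (+0)
site 6, node AFLOW: AFOW={A} ∪ L={C} → {A,C} (+1)
site 7, node OW: O={T} ∪ W={A} → {A,T} (+1)
site 7, node AOW: A={A} ∩ OW={A,T} → {A} (+0)
site 7, node AFOW: AOW={A} ∪ F={G} → {A,G} (+1)
site 7, node AFLOW: AFOW={A,G} ∪ L={C} → {A,C,G} (+1)
per-site changes: [1, 2, 3, 2, 3, 2, 3, 3]; total = 19

19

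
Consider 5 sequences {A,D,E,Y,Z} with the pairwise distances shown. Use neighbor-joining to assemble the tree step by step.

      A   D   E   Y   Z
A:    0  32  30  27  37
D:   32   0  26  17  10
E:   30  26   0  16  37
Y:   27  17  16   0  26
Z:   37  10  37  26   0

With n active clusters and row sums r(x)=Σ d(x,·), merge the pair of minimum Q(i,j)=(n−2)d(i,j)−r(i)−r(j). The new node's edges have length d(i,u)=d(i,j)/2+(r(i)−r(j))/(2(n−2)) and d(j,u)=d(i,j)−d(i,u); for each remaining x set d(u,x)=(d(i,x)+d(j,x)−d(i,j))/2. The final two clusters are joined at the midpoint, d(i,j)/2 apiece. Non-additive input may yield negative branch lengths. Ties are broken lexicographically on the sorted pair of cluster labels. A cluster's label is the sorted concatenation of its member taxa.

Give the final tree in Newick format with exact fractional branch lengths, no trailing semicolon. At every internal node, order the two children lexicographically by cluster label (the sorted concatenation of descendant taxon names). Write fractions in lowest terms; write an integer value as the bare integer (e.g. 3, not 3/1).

iteration 1: select D,Z (d=10, Q=-165); attach at lengths (5/6, 55/6); label the merged cluster DZ
  updated: d(A,DZ)=59/2, d(DZ,E)=53/2, d(DZ,Y)=33/2
iteration 2: select A,DZ (d=59/2, Q=-100); attach at lengths (73/4, 45/4); label the merged cluster ADZ
  updated: d(ADZ,E)=27/2, d(ADZ,Y)=7
iteration 3: select ADZ,E (d=27/2, Q=-73/2); attach at lengths (9/4, 45/4); label the merged cluster ADEZ
  updated: d(ADEZ,Y)=19/4
iteration 4: select ADEZ,Y (d=19/4); attach at lengths (19/8, 19/8); label the merged cluster ADEYZ
final tree: (((A:73/4,(D:5/6,Z:55/6):45/4):9/4,E:45/4):19/8,Y:19/8)
total length: 231/4

(((A:73/4,(D:5/6,Z:55/6):45/4):9/4,E:45/4):19/8,Y:19/8)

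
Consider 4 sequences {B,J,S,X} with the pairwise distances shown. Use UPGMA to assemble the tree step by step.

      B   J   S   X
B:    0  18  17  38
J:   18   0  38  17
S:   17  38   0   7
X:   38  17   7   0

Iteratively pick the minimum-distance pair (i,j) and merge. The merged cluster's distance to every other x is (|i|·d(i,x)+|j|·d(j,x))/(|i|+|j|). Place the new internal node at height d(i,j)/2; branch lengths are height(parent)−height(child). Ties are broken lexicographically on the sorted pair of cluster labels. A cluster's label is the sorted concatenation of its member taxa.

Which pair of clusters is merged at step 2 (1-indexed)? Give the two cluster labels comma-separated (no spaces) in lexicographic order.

B,J

iteration 1: select S,X (d=7); attach at lengths (7/2, 7/2); label the merged cluster SX
  updated: d(B,SX)=55/2, d(J,SX)=55/2
iteration 2: select B,J (d=18); attach at lengths (9, 9); label the merged cluster BJ
  updated: d(BJ,SX)=55/2
iteration 3: select BJ,SX (d=55/2); attach at lengths (19/4, 41/4); label the merged cluster BJSX
final tree: ((B:9,J:9):19/4,(S:7/2,X:7/2):41/4)
total length: 40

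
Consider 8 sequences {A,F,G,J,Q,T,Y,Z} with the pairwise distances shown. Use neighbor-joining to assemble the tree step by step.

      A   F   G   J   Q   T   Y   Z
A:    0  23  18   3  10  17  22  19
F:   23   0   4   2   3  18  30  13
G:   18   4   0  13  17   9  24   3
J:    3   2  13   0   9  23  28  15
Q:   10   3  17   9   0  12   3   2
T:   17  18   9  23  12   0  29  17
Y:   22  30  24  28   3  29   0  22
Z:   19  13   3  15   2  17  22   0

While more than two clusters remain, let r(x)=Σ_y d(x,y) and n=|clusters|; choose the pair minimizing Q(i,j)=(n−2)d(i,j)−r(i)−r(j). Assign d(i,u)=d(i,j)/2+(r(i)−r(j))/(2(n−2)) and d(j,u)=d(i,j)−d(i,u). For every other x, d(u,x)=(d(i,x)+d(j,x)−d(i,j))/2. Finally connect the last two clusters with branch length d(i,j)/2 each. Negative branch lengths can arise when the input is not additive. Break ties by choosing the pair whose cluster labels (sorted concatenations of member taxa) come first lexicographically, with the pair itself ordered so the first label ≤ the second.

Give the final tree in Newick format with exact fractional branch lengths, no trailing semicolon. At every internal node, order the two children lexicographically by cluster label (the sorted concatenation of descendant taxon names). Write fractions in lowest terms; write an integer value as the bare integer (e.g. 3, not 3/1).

((((A:73/20,J:-13/20):97/16,(Q:-7,Y:10):131/16):9/8,F:19/4):1,((G:1/4,Z:11/4):25/12,T:113/12):1)

iteration 1: select Q,Y (d=3, Q=-196); attach at lengths (-7, 10); label the merged cluster QY
  updated: d(A,QY)=29/2, d(F,QY)=15, d(G,QY)=19, d(J,QY)=17, d(QY,T)=19, d(QY,Z)=21/2
iteration 2: select A,J (d=3, Q=-305/2); attach at lengths (73/20, -13/20); label the merged cluster AJ
  updated: d(AJ,F)=11, d(AJ,G)=14, d(AJ,QY)=57/4, d(AJ,T)=37/2, d(AJ,Z)=31/2
iteration 3: select G,Z (d=3, Q=-96); attach at lengths (1/4, 11/4); label the merged cluster GZ
  updated: d(AJ,GZ)=53/4, d(F,GZ)=7, d(GZ,QY)=53/4, d(GZ,T)=23/2
iteration 4: select GZ,T (d=23/2, Q=-155/2); attach at lengths (25/12, 113/12); label the merged cluster GTZ
  updated: d(AJ,GTZ)=81/8, d(F,GTZ)=27/4, d(GTZ,QY)=83/8
iteration 5: select AJ,QY (d=57/4, Q=-93/2); attach at lengths (97/16, 131/16); label the merged cluster AJQY
  updated: d(AJQY,F)=47/8, d(AJQY,GTZ)=25/8
iteration 6: select AJQY,F (d=47/8, Q=-63/4); attach at lengths (9/8, 19/4); label the merged cluster AFJQY
  updated: d(AFJQY,GTZ)=2
iteration 7: select AFJQY,GTZ (d=2); attach at lengths (1, 1); label the merged cluster AFGJQTYZ
final tree: ((((A:73/20,J:-13/20):97/16,(Q:-7,Y:10):131/16):9/8,F:19/4):1,((G:1/4,Z:11/4):25/12,T:113/12):1)
total length: 341/8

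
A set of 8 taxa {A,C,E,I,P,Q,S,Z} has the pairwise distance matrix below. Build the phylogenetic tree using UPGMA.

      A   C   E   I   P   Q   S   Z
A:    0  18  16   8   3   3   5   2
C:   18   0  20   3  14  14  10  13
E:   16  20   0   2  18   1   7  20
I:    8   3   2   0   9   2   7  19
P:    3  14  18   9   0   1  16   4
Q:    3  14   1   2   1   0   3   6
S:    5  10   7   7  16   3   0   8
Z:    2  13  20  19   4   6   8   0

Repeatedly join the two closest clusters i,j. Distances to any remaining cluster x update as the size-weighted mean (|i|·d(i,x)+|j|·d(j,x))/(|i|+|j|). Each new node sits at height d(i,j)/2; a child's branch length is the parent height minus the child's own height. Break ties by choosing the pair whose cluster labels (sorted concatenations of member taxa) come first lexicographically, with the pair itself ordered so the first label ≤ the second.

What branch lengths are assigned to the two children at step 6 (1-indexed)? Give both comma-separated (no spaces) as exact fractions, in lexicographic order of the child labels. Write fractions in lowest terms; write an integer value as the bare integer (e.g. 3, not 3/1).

29/8,61/24

iteration 1: select E,Q (d=1); attach at lengths (1/2, 1/2); label the merged cluster EQ
  updated: d(A,EQ)=19/2, d(C,EQ)=17, d(EQ,I)=2, d(EQ,P)=19/2, d(EQ,S)=5, d(EQ,Z)=13
iteration 2: select A,Z (d=2); attach at lengths (1, 1); label the merged cluster AZ
  updated: d(AZ,C)=31/2, d(AZ,EQ)=45/4, d(AZ,I)=27/2, d(AZ,P)=7/2, d(AZ,S)=13/2
iteration 3: select EQ,I (d=2); attach at lengths (1/2, 1); label the merged cluster EIQ
  updated: d(AZ,EIQ)=12, d(C,EIQ)=37/3, d(EIQ,P)=28/3, d(EIQ,S)=17/3
iteration 4: select AZ,P (d=7/2); attach at lengths (3/4, 7/4); label the merged cluster APZ
  updated: d(APZ,C)=15, d(APZ,EIQ)=100/9, d(APZ,S)=29/3
iteration 5: select EIQ,S (d=17/3); attach at lengths (11/6, 17/6); label the merged cluster EIQS
  updated: d(APZ,EIQS)=43/4, d(C,EIQS)=47/4
iteration 6: select APZ,EIQS (d=43/4); attach at lengths (29/8, 61/24); label the merged cluster AEIPQSZ
  updated: d(AEIPQSZ,C)=92/7
iteration 7: select AEIPQSZ,C (d=92/7); attach at lengths (67/56, 46/7); label the merged cluster ACEIPQSZ
final tree: ((((A:1,Z:1):3/4,P:7/4):29/8,(((E:1/2,Q:1/2):1/2,I:1):11/6,S:17/6):61/24):67/56,C:46/7)
total length: 4301/168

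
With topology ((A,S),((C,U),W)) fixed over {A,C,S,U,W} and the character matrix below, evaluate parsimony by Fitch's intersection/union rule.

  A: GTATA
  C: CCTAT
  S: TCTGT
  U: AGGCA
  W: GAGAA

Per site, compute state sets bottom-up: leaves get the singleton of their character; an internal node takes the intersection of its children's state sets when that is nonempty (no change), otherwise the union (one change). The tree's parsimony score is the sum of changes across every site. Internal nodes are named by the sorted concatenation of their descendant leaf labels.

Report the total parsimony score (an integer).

[col 0] AS: children A:{G}, S:{T} ∪→ {G,T}; cost 1
[col 0] CU: children C:{C}, U:{A} ∪→ {A,C}; cost 1
[col 0] CUW: children CU:{A,C}, W:{G} ∪→ {A,C,G}; cost 1
[col 0] ACSUW: children AS:{G,T}, CUW:{A,C,G} ∩→ {G}; cost 0
[col 1] AS: children A:{T}, S:{C} ∪→ {C,T}; cost 1
[col 1] CU: children C:{C}, U:{G} ∪→ {C,G}; cost 1
[col 1] CUW: children CU:{C,G}, W:{A} ∪→ {A,C,G}; cost 1
[col 1] ACSUW: children AS:{C,T}, CUW:{A,C,G} ∩→ {C}; cost 0
[col 2] AS: children A:{A}, S:{T} ∪→ {A,T}; cost 1
[col 2] CU: children C:{T}, U:{G} ∪→ {G,T}; cost 1
[col 2] CUW: children CU:{G,T}, W:{G} ∩→ {G}; cost 0
[col 2] ACSUW: children AS:{A,T}, CUW:{G} ∪→ {A,G,T}; cost 1
[col 3] AS: children A:{T}, S:{G} ∪→ {G,T}; cost 1
[col 3] CU: children C:{A}, U:{C} ∪→ {A,C}; cost 1
[col 3] CUW: children CU:{A,C}, W:{A} ∩→ {A}; cost 0
[col 3] ACSUW: children AS:{G,T}, CUW:{A} ∪→ {A,G,T}; cost 1
[col 4] AS: children A:{A}, S:{T} ∪→ {A,T}; cost 1
[col 4] CU: children C:{T}, U:{A} ∪→ {A,T}; cost 1
[col 4] CUW: children CU:{A,T}, W:{A} ∩→ {A}; cost 0
[col 4] ACSUW: children AS:{A,T}, CUW:{A} ∩→ {A}; cost 0
per-site changes: [3, 3, 3, 3, 2]; total = 14

14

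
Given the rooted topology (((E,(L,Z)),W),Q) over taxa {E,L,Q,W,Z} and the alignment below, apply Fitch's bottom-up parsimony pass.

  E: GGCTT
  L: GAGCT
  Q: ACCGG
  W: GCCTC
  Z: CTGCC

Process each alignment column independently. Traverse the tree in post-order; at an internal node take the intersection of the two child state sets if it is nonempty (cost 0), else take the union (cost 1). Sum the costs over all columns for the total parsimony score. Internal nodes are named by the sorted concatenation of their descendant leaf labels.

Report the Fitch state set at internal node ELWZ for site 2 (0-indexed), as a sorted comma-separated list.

C

LZ@0: {G} ∪ {C} = {C,G} (union, +1)
ELZ@0: {G} ∩ {C,G} = {G} (intersection, +0)
ELWZ@0: {G} ∩ {G} = {G} (intersection, +0)
ELQWZ@0: {G} ∪ {A} = {A,G} (union, +1)
LZ@1: {A} ∪ {T} = {A,T} (union, +1)
ELZ@1: {G} ∪ {A,T} = {A,G,T} (union, +1)
ELWZ@1: {A,G,T} ∪ {C} = {A,C,G,T} (union, +1)
ELQWZ@1: {A,C,G,T} ∩ {C} = {C} (intersection, +0)
LZ@2: {G} ∩ {G} = {G} (intersection, +0)
ELZ@2: {C} ∪ {G} = {C,G} (union, +1)
ELWZ@2: {C,G} ∩ {C} = {C} (intersection, +0)
ELQWZ@2: {C} ∩ {C} = {C} (intersection, +0)
LZ@3: {C} ∩ {C} = {C} (intersection, +0)
ELZ@3: {T} ∪ {C} = {C,T} (union, +1)
ELWZ@3: {C,T} ∩ {T} = {T} (intersection, +0)
ELQWZ@3: {T} ∪ {G} = {G,T} (union, +1)
LZ@4: {T} ∪ {C} = {C,T} (union, +1)
ELZ@4: {T} ∩ {C,T} = {T} (intersection, +0)
ELWZ@4: {T} ∪ {C} = {C,T} (union, +1)
ELQWZ@4: {C,T} ∪ {G} = {C,G,T} (union, +1)
per-site changes: [2, 3, 1, 2, 3]; total = 11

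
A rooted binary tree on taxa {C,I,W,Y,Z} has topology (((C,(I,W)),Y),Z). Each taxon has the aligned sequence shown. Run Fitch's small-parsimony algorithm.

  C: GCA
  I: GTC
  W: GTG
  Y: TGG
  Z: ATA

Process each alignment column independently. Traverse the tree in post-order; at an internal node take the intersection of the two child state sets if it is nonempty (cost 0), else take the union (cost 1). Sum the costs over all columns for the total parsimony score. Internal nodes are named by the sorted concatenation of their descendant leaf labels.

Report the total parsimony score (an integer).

7

[col 0] IW: children I:{G}, W:{G} ∩→ {G}; cost 0
[col 0] CIW: children C:{G}, IW:{G} ∩→ {G}; cost 0
[col 0] CIWY: children CIW:{G}, Y:{T} ∪→ {G,T}; cost 1
[col 0] CIWYZ: children CIWY:{G,T}, Z:{A} ∪→ {A,G,T}; cost 1
[col 1] IW: children I:{T}, W:{T} ∩→ {T}; cost 0
[col 1] CIW: children C:{C}, IW:{T} ∪→ {C,T}; cost 1
[col 1] CIWY: children CIW:{C,T}, Y:{G} ∪→ {C,G,T}; cost 1
[col 1] CIWYZ: children CIWY:{C,G,T}, Z:{T} ∩→ {T}; cost 0
[col 2] IW: children I:{C}, W:{G} ∪→ {C,G}; cost 1
[col 2] CIW: children C:{A}, IW:{C,G} ∪→ {A,C,G}; cost 1
[col 2] CIWY: children CIW:{A,C,G}, Y:{G} ∩→ {G}; cost 0
[col 2] CIWYZ: children CIWY:{G}, Z:{A} ∪→ {A,G}; cost 1
per-site changes: [2, 2, 3]; total = 7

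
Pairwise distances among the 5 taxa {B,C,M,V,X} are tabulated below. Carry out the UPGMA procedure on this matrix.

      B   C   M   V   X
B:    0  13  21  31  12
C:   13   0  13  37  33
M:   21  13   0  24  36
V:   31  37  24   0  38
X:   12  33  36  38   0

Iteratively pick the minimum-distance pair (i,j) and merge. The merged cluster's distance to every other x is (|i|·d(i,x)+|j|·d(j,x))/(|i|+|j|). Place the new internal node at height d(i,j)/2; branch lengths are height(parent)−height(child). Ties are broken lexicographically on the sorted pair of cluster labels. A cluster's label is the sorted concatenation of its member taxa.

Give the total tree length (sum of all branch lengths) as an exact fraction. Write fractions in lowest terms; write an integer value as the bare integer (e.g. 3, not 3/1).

step 1: merge (B,X) at d=12; branch lengths B→6, X→6; new cluster BX
  updated: d(BX,C)=23, d(BX,M)=57/2, d(BX,V)=69/2
step 2: merge (C,M) at d=13; branch lengths C→13/2, M→13/2; new cluster CM
  updated: d(BX,CM)=103/4, d(CM,V)=61/2
step 3: merge (BX,CM) at d=103/4; branch lengths BX→55/8, CM→51/8; new cluster BCMX
  updated: d(BCMX,V)=65/2
step 4: merge (BCMX,V) at d=65/2; branch lengths BCMX→27/8, V→65/4; new cluster BCMVX
final tree: (((B:6,X:6):55/8,(C:13/2,M:13/2):51/8):27/8,V:65/4)
total length: 463/8

463/8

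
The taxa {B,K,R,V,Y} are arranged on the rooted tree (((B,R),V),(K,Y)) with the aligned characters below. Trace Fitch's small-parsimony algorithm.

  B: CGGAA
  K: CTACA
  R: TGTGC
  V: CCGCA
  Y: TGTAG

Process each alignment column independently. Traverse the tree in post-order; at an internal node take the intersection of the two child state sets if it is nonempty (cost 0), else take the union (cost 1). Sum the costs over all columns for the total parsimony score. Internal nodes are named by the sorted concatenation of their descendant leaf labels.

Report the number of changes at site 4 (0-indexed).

BR@0: {C} ∪ {T} = {C,T} (union, +1)
BRV@0: {C,T} ∩ {C} = {C} (intersection, +0)
KY@0: {C} ∪ {T} = {C,T} (union, +1)
BKRVY@0: {C} ∩ {C,T} = {C} (intersection, +0)
BR@1: {G} ∩ {G} = {G} (intersection, +0)
BRV@1: {G} ∪ {C} = {C,G} (union, +1)
KY@1: {T} ∪ {G} = {G,T} (union, +1)
BKRVY@1: {C,G} ∩ {G,T} = {G} (intersection, +0)
BR@2: {G} ∪ {T} = {G,T} (union, +1)
BRV@2: {G,T} ∩ {G} = {G} (intersection, +0)
KY@2: {A} ∪ {T} = {A,T} (union, +1)
BKRVY@2: {G} ∪ {A,T} = {A,G,T} (union, +1)
BR@3: {A} ∪ {G} = {A,G} (union, +1)
BRV@3: {A,G} ∪ {C} = {A,C,G} (union, +1)
KY@3: {C} ∪ {A} = {A,C} (union, +1)
BKRVY@3: {A,C,G} ∩ {A,C} = {A,C} (intersection, +0)
BR@4: {A} ∪ {C} = {A,C} (union, +1)
BRV@4: {A,C} ∩ {A} = {A} (intersection, +0)
KY@4: {A} ∪ {G} = {A,G} (union, +1)
BKRVY@4: {A} ∩ {A,G} = {A} (intersection, +0)
per-site changes: [2, 2, 3, 3, 2]; total = 12

2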